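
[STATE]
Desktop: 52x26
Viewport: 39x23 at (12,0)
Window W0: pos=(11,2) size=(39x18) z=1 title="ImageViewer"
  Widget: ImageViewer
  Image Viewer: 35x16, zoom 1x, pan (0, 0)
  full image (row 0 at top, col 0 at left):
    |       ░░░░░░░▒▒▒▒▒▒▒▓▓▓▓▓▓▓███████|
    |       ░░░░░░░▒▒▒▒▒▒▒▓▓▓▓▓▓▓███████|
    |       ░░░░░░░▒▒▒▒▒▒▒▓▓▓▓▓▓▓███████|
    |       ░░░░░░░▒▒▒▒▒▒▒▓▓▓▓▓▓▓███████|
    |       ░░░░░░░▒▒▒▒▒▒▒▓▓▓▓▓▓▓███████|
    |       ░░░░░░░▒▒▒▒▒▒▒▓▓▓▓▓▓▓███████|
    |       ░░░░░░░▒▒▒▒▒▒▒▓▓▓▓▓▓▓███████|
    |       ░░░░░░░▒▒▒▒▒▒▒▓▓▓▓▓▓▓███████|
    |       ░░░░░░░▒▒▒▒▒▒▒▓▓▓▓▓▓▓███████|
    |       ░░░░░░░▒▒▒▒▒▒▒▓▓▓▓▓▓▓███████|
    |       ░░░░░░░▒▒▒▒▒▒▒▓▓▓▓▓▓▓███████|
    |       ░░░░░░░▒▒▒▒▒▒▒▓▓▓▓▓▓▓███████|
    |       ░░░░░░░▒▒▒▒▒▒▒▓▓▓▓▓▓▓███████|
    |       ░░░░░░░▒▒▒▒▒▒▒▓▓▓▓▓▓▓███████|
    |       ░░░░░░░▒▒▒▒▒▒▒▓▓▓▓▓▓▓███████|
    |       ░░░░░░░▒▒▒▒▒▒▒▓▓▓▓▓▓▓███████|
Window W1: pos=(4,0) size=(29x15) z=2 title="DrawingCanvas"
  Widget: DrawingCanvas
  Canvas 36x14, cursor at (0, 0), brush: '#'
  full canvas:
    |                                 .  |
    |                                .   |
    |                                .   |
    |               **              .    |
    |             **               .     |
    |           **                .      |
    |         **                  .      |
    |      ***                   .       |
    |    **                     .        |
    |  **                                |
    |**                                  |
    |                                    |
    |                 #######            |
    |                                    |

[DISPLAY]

━━━━━━━━━━━━━━━━━━━━┓                  
gCanvas             ┃                  
────────────────────┨━━━━━━━━━━━━━━━━┓ 
                    ┃                ┃ 
                    ┃────────────────┨ 
                    ┃▓▓▓▓▓▓▓███████  ┃ 
        **          ┃▓▓▓▓▓▓▓███████  ┃ 
      **            ┃▓▓▓▓▓▓▓███████  ┃ 
    **              ┃▓▓▓▓▓▓▓███████  ┃ 
  **                ┃▓▓▓▓▓▓▓███████  ┃ 
**                  ┃▓▓▓▓▓▓▓███████  ┃ 
                    ┃▓▓▓▓▓▓▓███████  ┃ 
                    ┃▓▓▓▓▓▓▓███████  ┃ 
                    ┃▓▓▓▓▓▓▓███████  ┃ 
━━━━━━━━━━━━━━━━━━━━┛▓▓▓▓▓▓▓███████  ┃ 
       ░░░░░░░▒▒▒▒▒▒▒▓▓▓▓▓▓▓███████  ┃ 
       ░░░░░░░▒▒▒▒▒▒▒▓▓▓▓▓▓▓███████  ┃ 
       ░░░░░░░▒▒▒▒▒▒▒▓▓▓▓▓▓▓███████  ┃ 
       ░░░░░░░▒▒▒▒▒▒▒▓▓▓▓▓▓▓███████  ┃ 
━━━━━━━━━━━━━━━━━━━━━━━━━━━━━━━━━━━━━┛ 
                                       
                                       
                                       


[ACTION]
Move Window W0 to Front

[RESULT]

━━━━━━━━━━━━━━━━━━━━┓                  
gCanvas             ┃                  
━━━━━━━━━━━━━━━━━━━━━━━━━━━━━━━━━━━━━┓ 
 ImageViewer                         ┃ 
─────────────────────────────────────┨ 
       ░░░░░░░▒▒▒▒▒▒▒▓▓▓▓▓▓▓███████  ┃ 
       ░░░░░░░▒▒▒▒▒▒▒▓▓▓▓▓▓▓███████  ┃ 
       ░░░░░░░▒▒▒▒▒▒▒▓▓▓▓▓▓▓███████  ┃ 
       ░░░░░░░▒▒▒▒▒▒▒▓▓▓▓▓▓▓███████  ┃ 
       ░░░░░░░▒▒▒▒▒▒▒▓▓▓▓▓▓▓███████  ┃ 
       ░░░░░░░▒▒▒▒▒▒▒▓▓▓▓▓▓▓███████  ┃ 
       ░░░░░░░▒▒▒▒▒▒▒▓▓▓▓▓▓▓███████  ┃ 
       ░░░░░░░▒▒▒▒▒▒▒▓▓▓▓▓▓▓███████  ┃ 
       ░░░░░░░▒▒▒▒▒▒▒▓▓▓▓▓▓▓███████  ┃ 
       ░░░░░░░▒▒▒▒▒▒▒▓▓▓▓▓▓▓███████  ┃ 
       ░░░░░░░▒▒▒▒▒▒▒▓▓▓▓▓▓▓███████  ┃ 
       ░░░░░░░▒▒▒▒▒▒▒▓▓▓▓▓▓▓███████  ┃ 
       ░░░░░░░▒▒▒▒▒▒▒▓▓▓▓▓▓▓███████  ┃ 
       ░░░░░░░▒▒▒▒▒▒▒▓▓▓▓▓▓▓███████  ┃ 
━━━━━━━━━━━━━━━━━━━━━━━━━━━━━━━━━━━━━┛ 
                                       
                                       
                                       


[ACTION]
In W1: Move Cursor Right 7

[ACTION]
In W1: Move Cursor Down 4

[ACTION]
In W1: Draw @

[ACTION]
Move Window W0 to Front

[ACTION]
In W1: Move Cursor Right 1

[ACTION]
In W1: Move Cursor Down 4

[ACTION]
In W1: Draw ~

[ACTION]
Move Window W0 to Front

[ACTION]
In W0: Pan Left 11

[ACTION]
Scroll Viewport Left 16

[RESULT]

    ┏━━━━━━━━━━━━━━━━━━━━━━━━━━━┓      
    ┃ DrawingCanvas             ┃      
    ┠──────┏━━━━━━━━━━━━━━━━━━━━━━━━━━━
    ┃      ┃ ImageViewer               
    ┃      ┠───────────────────────────
    ┃      ┃       ░░░░░░░▒▒▒▒▒▒▒▓▓▓▓▓▓
    ┃      ┃       ░░░░░░░▒▒▒▒▒▒▒▓▓▓▓▓▓
    ┃      ┃       ░░░░░░░▒▒▒▒▒▒▒▓▓▓▓▓▓
    ┃      ┃       ░░░░░░░▒▒▒▒▒▒▒▓▓▓▓▓▓
    ┃      ┃       ░░░░░░░▒▒▒▒▒▒▒▓▓▓▓▓▓
    ┃      ┃       ░░░░░░░▒▒▒▒▒▒▒▓▓▓▓▓▓
    ┃    **┃       ░░░░░░░▒▒▒▒▒▒▒▓▓▓▓▓▓
    ┃  **  ┃       ░░░░░░░▒▒▒▒▒▒▒▓▓▓▓▓▓
    ┃**    ┃       ░░░░░░░▒▒▒▒▒▒▒▓▓▓▓▓▓
    ┗━━━━━━┃       ░░░░░░░▒▒▒▒▒▒▒▓▓▓▓▓▓
           ┃       ░░░░░░░▒▒▒▒▒▒▒▓▓▓▓▓▓
           ┃       ░░░░░░░▒▒▒▒▒▒▒▓▓▓▓▓▓
           ┃       ░░░░░░░▒▒▒▒▒▒▒▓▓▓▓▓▓
           ┃       ░░░░░░░▒▒▒▒▒▒▒▓▓▓▓▓▓
           ┗━━━━━━━━━━━━━━━━━━━━━━━━━━━
                                       
                                       
                                       


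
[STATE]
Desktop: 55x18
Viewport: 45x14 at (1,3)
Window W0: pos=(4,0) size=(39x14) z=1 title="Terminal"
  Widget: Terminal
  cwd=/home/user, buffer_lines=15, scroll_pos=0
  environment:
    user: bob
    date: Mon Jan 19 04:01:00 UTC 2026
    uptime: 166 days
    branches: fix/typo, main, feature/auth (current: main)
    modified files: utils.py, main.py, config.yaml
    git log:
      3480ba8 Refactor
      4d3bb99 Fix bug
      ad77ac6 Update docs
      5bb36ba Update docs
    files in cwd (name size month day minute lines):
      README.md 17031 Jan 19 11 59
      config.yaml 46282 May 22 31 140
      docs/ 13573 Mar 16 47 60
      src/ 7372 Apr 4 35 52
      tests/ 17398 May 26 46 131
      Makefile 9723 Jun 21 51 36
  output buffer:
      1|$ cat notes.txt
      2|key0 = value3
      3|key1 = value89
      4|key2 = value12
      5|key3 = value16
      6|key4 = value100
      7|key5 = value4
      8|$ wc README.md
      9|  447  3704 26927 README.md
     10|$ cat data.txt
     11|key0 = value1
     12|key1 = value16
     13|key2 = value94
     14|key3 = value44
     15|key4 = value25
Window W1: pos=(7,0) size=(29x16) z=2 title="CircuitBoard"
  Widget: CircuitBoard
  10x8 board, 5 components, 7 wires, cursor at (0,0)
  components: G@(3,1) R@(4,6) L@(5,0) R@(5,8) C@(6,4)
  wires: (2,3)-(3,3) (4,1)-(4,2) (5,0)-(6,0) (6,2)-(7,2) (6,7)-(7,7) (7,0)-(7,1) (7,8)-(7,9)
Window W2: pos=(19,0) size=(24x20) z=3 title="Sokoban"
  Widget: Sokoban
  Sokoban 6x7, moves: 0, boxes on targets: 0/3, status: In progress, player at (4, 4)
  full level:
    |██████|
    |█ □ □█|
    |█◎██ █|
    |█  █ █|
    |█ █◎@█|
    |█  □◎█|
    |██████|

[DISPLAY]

   ┃$ ┃   0 1 2 3 ┃██████                ┃   
   ┃ke┃0  [.]     ┃█ □ □█                ┃   
   ┃ke┃           ┃█◎██ █                ┃   
   ┃ke┃1          ┃█  █ █                ┃   
   ┃ke┃           ┃█ █◎@█                ┃   
   ┃ke┃2          ┃█  □◎█                ┃   
   ┃ke┃           ┃██████                ┃   
   ┃$ ┃3       G  ┃Moves: 0  0/3         ┃   
   ┃  ┃           ┃                      ┃   
   ┃$ ┃4       · ─┃                      ┃   
   ┗━━┃           ┃                      ┃   
      ┃5   L      ┃                      ┃   
      ┗━━━━━━━━━━━┃                      ┃   
                  ┃                      ┃   


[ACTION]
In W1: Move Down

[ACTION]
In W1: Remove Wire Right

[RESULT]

   ┃$ ┃   0 1 2 3 ┃██████                ┃   
   ┃ke┃0          ┃█ □ □█                ┃   
   ┃ke┃           ┃█◎██ █                ┃   
   ┃ke┃1  [.]     ┃█  █ █                ┃   
   ┃ke┃           ┃█ █◎@█                ┃   
   ┃ke┃2          ┃█  □◎█                ┃   
   ┃ke┃           ┃██████                ┃   
   ┃$ ┃3       G  ┃Moves: 0  0/3         ┃   
   ┃  ┃           ┃                      ┃   
   ┃$ ┃4       · ─┃                      ┃   
   ┗━━┃           ┃                      ┃   
      ┃5   L      ┃                      ┃   
      ┗━━━━━━━━━━━┃                      ┃   
                  ┃                      ┃   


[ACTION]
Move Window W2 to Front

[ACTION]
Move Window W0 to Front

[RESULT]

   ┃$ cat notes.txt                      ┃   
   ┃key0 = value3                        ┃   
   ┃key1 = value89                       ┃   
   ┃key2 = value12                       ┃   
   ┃key3 = value16                       ┃   
   ┃key4 = value100                      ┃   
   ┃key5 = value4                        ┃   
   ┃$ wc README.md                       ┃   
   ┃  447  3704 26927 README.md          ┃   
   ┃$ cat data.txt                       ┃   
   ┗━━━━━━━━━━━━━━━━━━━━━━━━━━━━━━━━━━━━━┛   
      ┃5   L      ┃                      ┃   
      ┗━━━━━━━━━━━┃                      ┃   
                  ┃                      ┃   


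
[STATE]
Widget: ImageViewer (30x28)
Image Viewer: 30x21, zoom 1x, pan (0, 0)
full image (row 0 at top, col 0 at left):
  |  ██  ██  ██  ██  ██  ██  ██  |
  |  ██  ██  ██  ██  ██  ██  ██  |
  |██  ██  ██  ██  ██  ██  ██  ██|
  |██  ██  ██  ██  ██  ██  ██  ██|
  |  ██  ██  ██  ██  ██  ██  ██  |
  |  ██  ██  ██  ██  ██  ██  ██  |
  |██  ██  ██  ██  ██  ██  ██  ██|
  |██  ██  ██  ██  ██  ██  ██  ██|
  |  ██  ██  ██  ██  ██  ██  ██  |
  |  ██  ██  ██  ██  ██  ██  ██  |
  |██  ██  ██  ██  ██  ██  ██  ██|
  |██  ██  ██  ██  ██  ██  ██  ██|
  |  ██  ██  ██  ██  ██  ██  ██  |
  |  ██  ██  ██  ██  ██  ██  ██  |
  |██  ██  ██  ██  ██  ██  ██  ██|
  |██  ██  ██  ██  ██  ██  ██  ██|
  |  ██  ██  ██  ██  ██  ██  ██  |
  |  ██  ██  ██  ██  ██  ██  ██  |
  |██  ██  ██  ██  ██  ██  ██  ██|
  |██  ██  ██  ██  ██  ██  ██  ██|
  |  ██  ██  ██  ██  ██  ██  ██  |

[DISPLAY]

  ██  ██  ██  ██  ██  ██  ██  
  ██  ██  ██  ██  ██  ██  ██  
██  ██  ██  ██  ██  ██  ██  ██
██  ██  ██  ██  ██  ██  ██  ██
  ██  ██  ██  ██  ██  ██  ██  
  ██  ██  ██  ██  ██  ██  ██  
██  ██  ██  ██  ██  ██  ██  ██
██  ██  ██  ██  ██  ██  ██  ██
  ██  ██  ██  ██  ██  ██  ██  
  ██  ██  ██  ██  ██  ██  ██  
██  ██  ██  ██  ██  ██  ██  ██
██  ██  ██  ██  ██  ██  ██  ██
  ██  ██  ██  ██  ██  ██  ██  
  ██  ██  ██  ██  ██  ██  ██  
██  ██  ██  ██  ██  ██  ██  ██
██  ██  ██  ██  ██  ██  ██  ██
  ██  ██  ██  ██  ██  ██  ██  
  ██  ██  ██  ██  ██  ██  ██  
██  ██  ██  ██  ██  ██  ██  ██
██  ██  ██  ██  ██  ██  ██  ██
  ██  ██  ██  ██  ██  ██  ██  
                              
                              
                              
                              
                              
                              
                              


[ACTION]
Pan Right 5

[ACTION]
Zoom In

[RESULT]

███    ████    ████    ████   
███    ████    ████    ████   
███    ████    ████    ████   
███    ████    ████    ████   
   ████    ████    ████    ███
   ████    ████    ████    ███
   ████    ████    ████    ███
   ████    ████    ████    ███
███    ████    ████    ████   
███    ████    ████    ████   
███    ████    ████    ████   
███    ████    ████    ████   
   ████    ████    ████    ███
   ████    ████    ████    ███
   ████    ████    ████    ███
   ████    ████    ████    ███
███    ████    ████    ████   
███    ████    ████    ████   
███    ████    ████    ████   
███    ████    ████    ████   
   ████    ████    ████    ███
   ████    ████    ████    ███
   ████    ████    ████    ███
   ████    ████    ████    ███
███    ████    ████    ████   
███    ████    ████    ████   
███    ████    ████    ████   
███    ████    ████    ████   


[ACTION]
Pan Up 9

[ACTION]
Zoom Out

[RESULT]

 ██  ██  ██  ██  ██  ██       
 ██  ██  ██  ██  ██  ██       
█  ██  ██  ██  ██  ██  ██     
█  ██  ██  ██  ██  ██  ██     
 ██  ██  ██  ██  ██  ██       
 ██  ██  ██  ██  ██  ██       
█  ██  ██  ██  ██  ██  ██     
█  ██  ██  ██  ██  ██  ██     
 ██  ██  ██  ██  ██  ██       
 ██  ██  ██  ██  ██  ██       
█  ██  ██  ██  ██  ██  ██     
█  ██  ██  ██  ██  ██  ██     
 ██  ██  ██  ██  ██  ██       
 ██  ██  ██  ██  ██  ██       
█  ██  ██  ██  ██  ██  ██     
█  ██  ██  ██  ██  ██  ██     
 ██  ██  ██  ██  ██  ██       
 ██  ██  ██  ██  ██  ██       
█  ██  ██  ██  ██  ██  ██     
█  ██  ██  ██  ██  ██  ██     
 ██  ██  ██  ██  ██  ██       
                              
                              
                              
                              
                              
                              
                              


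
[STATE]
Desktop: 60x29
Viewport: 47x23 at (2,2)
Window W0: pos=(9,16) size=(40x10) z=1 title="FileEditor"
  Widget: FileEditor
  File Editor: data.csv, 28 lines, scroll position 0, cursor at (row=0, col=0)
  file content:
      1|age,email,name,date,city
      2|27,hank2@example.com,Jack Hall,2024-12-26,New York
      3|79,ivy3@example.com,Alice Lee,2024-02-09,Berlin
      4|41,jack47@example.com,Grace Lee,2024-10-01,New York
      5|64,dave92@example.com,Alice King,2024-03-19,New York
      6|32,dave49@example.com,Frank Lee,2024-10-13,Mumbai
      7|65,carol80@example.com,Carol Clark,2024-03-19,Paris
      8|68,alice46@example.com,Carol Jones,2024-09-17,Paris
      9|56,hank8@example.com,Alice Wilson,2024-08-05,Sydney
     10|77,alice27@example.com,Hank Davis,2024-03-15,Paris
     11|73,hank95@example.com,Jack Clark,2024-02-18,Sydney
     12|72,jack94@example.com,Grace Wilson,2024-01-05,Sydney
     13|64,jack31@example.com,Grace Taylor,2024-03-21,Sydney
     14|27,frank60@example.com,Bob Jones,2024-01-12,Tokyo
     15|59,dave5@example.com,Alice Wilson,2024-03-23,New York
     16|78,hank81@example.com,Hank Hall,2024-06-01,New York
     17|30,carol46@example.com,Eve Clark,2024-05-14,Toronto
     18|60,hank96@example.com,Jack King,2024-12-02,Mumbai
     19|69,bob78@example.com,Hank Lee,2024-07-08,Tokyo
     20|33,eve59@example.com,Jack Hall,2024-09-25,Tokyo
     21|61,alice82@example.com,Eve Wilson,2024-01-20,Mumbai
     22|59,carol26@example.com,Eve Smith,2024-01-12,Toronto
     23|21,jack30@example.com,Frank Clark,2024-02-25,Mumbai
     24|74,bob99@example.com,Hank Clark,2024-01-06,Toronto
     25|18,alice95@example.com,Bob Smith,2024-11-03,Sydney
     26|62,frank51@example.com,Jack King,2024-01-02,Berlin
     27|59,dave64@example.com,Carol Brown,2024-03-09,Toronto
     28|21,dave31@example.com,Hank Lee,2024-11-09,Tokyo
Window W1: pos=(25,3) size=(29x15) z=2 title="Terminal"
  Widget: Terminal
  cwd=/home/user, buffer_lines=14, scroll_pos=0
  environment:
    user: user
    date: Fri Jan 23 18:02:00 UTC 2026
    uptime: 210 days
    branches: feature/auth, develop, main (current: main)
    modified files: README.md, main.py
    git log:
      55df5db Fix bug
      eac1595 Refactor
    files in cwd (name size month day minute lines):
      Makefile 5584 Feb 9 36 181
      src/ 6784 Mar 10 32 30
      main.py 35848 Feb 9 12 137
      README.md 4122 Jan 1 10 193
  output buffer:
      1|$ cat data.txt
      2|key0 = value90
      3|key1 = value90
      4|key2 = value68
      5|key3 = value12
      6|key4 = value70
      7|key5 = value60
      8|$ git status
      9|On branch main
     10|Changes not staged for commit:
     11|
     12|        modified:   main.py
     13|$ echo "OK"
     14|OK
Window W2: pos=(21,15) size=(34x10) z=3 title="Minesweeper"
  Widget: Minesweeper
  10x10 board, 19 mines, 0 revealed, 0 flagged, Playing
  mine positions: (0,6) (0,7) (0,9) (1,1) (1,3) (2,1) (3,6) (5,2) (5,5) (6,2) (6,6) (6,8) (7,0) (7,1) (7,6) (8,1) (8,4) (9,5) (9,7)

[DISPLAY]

                                               
                       ┏━━━━━━━━━━━━━━━━━━━━━━━
                       ┃ Terminal              
                       ┠───────────────────────
                       ┃$ cat data.txt         
                       ┃key0 = value90         
                       ┃key1 = value90         
                       ┃key2 = value68         
                       ┃key3 = value12         
                       ┃key4 = value70         
                       ┃key5 = value60         
                       ┃$ git status           
                       ┃On branch main         
                   ┏━━━━━━━━━━━━━━━━━━━━━━━━━━━
       ┏━━━━━━━━━━━┃ Minesweeper               
       ┃ FileEditor┠───────────────────────────
       ┠───────────┃■■■■■■■■■■                 
       ┃█ge,email,n┃■■■■■■■■■■                 
       ┃27,hank2@ex┃■■■■■■■■■■                 
       ┃79,ivy3@exa┃■■■■■■■■■■                 
       ┃41,jack47@e┃■■■■■■■■■■                 
       ┃64,dave92@e┃■■■■■■■■■■                 
       ┃32,dave49@e┗━━━━━━━━━━━━━━━━━━━━━━━━━━━


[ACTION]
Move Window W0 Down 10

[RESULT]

                                               
                       ┏━━━━━━━━━━━━━━━━━━━━━━━
                       ┃ Terminal              
                       ┠───────────────────────
                       ┃$ cat data.txt         
                       ┃key0 = value90         
                       ┃key1 = value90         
                       ┃key2 = value68         
                       ┃key3 = value12         
                       ┃key4 = value70         
                       ┃key5 = value60         
                       ┃$ git status           
                       ┃On branch main         
                   ┏━━━━━━━━━━━━━━━━━━━━━━━━━━━
                   ┃ Minesweeper               
                   ┠───────────────────────────
                   ┃■■■■■■■■■■                 
       ┏━━━━━━━━━━━┃■■■■■■■■■■                 
       ┃ FileEditor┃■■■■■■■■■■                 
       ┠───────────┃■■■■■■■■■■                 
       ┃█ge,email,n┃■■■■■■■■■■                 
       ┃27,hank2@ex┃■■■■■■■■■■                 
       ┃79,ivy3@exa┗━━━━━━━━━━━━━━━━━━━━━━━━━━━


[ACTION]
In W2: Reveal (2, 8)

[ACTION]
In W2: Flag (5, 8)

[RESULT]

                                               
                       ┏━━━━━━━━━━━━━━━━━━━━━━━
                       ┃ Terminal              
                       ┠───────────────────────
                       ┃$ cat data.txt         
                       ┃key0 = value90         
                       ┃key1 = value90         
                       ┃key2 = value68         
                       ┃key3 = value12         
                       ┃key4 = value70         
                       ┃key5 = value60         
                       ┃$ git status           
                       ┃On branch main         
                   ┏━━━━━━━━━━━━━━━━━━━━━━━━━━━
                   ┃ Minesweeper               
                   ┠───────────────────────────
                   ┃■■■■■■■■■■                 
       ┏━━━━━━━━━━━┃■■■■■■■221                 
       ┃ FileEditor┃■■■■■■■1                   
       ┠───────────┃■■■■■■■1                   
       ┃█ge,email,n┃■■■■■■■1                   
       ┃27,hank2@ex┃■■■■■■■211                 
       ┃79,ivy3@exa┗━━━━━━━━━━━━━━━━━━━━━━━━━━━


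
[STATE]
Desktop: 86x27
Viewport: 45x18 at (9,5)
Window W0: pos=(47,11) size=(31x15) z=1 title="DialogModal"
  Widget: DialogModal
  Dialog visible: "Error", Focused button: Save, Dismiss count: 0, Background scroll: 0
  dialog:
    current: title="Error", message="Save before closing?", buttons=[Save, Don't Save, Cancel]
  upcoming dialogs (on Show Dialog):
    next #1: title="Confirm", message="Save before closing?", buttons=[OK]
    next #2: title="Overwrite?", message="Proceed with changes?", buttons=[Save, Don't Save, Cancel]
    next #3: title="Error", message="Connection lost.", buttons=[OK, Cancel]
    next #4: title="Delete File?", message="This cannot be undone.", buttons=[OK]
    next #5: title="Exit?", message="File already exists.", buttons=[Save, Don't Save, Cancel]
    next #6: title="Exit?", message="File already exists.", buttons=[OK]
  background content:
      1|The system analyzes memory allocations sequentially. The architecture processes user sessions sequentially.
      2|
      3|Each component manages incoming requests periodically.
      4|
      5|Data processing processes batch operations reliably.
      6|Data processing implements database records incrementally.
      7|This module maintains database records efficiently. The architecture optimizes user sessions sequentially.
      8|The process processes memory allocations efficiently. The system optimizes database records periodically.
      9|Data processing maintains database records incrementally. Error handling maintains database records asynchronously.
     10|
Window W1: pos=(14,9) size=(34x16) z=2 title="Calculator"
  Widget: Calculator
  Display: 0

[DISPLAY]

                                             
                                             
                                             
                                             
     ┏━━━━━━━━━━━━━━━━━━━━━━━━━━━━━━━━┓      
     ┃ Calculator                     ┃      
     ┠────────────────────────────────┨━━━━━━
     ┃                               0┃ Dialo
     ┃┌───┬───┬───┬───┐               ┃──────
     ┃│ 7 │ 8 │ 9 │ ÷ │               ┃The sy
     ┃├───┼───┼───┼───┤               ┃      
     ┃│ 4 │ 5 │ 6 │ × │               ┃Each c
     ┃├───┼───┼───┼───┤               ┃  ┌───
     ┃│ 1 │ 2 │ 3 │ - │               ┃Da│   
     ┃├───┼───┼───┼───┤               ┃Da│  S
     ┃│ 0 │ . │ = │ + │               ┃Th│[Sa
     ┃├───┼───┼───┼───┤               ┃Th└───
     ┃│ C │ MC│ MR│ M+│               ┃Data p


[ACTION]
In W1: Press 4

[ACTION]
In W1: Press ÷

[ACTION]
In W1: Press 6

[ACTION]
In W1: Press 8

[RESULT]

                                             
                                             
                                             
                                             
     ┏━━━━━━━━━━━━━━━━━━━━━━━━━━━━━━━━┓      
     ┃ Calculator                     ┃      
     ┠────────────────────────────────┨━━━━━━
     ┃                              68┃ Dialo
     ┃┌───┬───┬───┬───┐               ┃──────
     ┃│ 7 │ 8 │ 9 │ ÷ │               ┃The sy
     ┃├───┼───┼───┼───┤               ┃      
     ┃│ 4 │ 5 │ 6 │ × │               ┃Each c
     ┃├───┼───┼───┼───┤               ┃  ┌───
     ┃│ 1 │ 2 │ 3 │ - │               ┃Da│   
     ┃├───┼───┼───┼───┤               ┃Da│  S
     ┃│ 0 │ . │ = │ + │               ┃Th│[Sa
     ┃├───┼───┼───┼───┤               ┃Th└───
     ┃│ C │ MC│ MR│ M+│               ┃Data p


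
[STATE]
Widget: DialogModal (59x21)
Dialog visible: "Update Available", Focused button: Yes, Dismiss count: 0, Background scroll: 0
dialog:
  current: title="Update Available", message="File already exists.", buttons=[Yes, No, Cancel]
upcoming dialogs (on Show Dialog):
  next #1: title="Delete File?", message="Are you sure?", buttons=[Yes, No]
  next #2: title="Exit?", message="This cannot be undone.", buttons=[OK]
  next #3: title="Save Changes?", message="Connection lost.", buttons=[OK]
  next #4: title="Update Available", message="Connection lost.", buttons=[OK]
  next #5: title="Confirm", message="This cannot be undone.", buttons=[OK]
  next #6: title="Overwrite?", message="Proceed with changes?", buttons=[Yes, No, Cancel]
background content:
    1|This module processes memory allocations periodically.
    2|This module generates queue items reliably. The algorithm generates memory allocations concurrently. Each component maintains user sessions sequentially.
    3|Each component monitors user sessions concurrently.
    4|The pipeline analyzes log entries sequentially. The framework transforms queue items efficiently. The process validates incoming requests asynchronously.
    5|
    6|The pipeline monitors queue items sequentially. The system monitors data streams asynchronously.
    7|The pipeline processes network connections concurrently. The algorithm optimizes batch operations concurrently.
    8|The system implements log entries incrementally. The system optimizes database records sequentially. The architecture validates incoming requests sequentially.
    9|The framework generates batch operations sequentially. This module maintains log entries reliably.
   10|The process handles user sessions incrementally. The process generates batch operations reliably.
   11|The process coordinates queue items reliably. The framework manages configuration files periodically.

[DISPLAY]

This module processes memory allocations periodically.     
This module generates queue items reliably. The algorithm g
Each component monitors user sessions concurrently.        
The pipeline analyzes log entries sequentially. The framewo
                                                           
The pipeline monitors queue items sequentially. The system 
The pipeline processes network connections concurrently. Th
The system implements log entries incrementally. The system
The framework gen┌──────────────────────┐sequentially. This
The process handl│   Update Available   │ntally. The proces
The process coord│ File already exists. │bly. The framework
                 │ [Yes]  No   Cancel   │                  
                 └──────────────────────┘                  
                                                           
                                                           
                                                           
                                                           
                                                           
                                                           
                                                           
                                                           


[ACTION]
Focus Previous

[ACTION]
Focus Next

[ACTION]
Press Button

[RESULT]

This module processes memory allocations periodically.     
This module generates queue items reliably. The algorithm g
Each component monitors user sessions concurrently.        
The pipeline analyzes log entries sequentially. The framewo
                                                           
The pipeline monitors queue items sequentially. The system 
The pipeline processes network connections concurrently. Th
The system implements log entries incrementally. The system
The framework generates batch operations sequentially. This
The process handles user sessions incrementally. The proces
The process coordinates queue items reliably. The framework
                                                           
                                                           
                                                           
                                                           
                                                           
                                                           
                                                           
                                                           
                                                           
                                                           


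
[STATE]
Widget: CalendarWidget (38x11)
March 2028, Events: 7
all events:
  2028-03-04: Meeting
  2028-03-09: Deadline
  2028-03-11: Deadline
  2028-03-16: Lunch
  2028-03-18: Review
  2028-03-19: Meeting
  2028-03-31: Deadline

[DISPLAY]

              March 2028              
Mo Tu We Th Fr Sa Su                  
       1  2  3  4*  5                 
 6  7  8  9* 10 11* 12                
13 14 15 16* 17 18* 19*               
20 21 22 23 24 25 26                  
27 28 29 30 31*                       
                                      
                                      
                                      
                                      


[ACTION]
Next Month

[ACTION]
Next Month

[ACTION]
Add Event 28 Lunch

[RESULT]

               May 2028               
Mo Tu We Th Fr Sa Su                  
 1  2  3  4  5  6  7                  
 8  9 10 11 12 13 14                  
15 16 17 18 19 20 21                  
22 23 24 25 26 27 28*                 
29 30 31                              
                                      
                                      
                                      
                                      


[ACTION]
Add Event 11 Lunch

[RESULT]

               May 2028               
Mo Tu We Th Fr Sa Su                  
 1  2  3  4  5  6  7                  
 8  9 10 11* 12 13 14                 
15 16 17 18 19 20 21                  
22 23 24 25 26 27 28*                 
29 30 31                              
                                      
                                      
                                      
                                      


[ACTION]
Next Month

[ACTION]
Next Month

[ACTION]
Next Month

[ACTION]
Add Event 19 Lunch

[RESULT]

             August 2028              
Mo Tu We Th Fr Sa Su                  
    1  2  3  4  5  6                  
 7  8  9 10 11 12 13                  
14 15 16 17 18 19* 20                 
21 22 23 24 25 26 27                  
28 29 30 31                           
                                      
                                      
                                      
                                      


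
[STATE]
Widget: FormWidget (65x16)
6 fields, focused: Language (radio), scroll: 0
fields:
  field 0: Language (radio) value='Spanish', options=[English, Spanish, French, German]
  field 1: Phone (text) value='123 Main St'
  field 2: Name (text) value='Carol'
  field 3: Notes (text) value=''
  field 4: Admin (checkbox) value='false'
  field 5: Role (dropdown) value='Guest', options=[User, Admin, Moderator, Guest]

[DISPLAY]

> Language:   ( ) English  (●) Spanish  ( ) French  ( ) German   
  Phone:      [123 Main St                                      ]
  Name:       [Carol                                            ]
  Notes:      [                                                 ]
  Admin:      [ ]                                                
  Role:       [Guest                                           ▼]
                                                                 
                                                                 
                                                                 
                                                                 
                                                                 
                                                                 
                                                                 
                                                                 
                                                                 
                                                                 


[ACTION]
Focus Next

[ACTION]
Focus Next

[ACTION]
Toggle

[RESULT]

  Language:   ( ) English  (●) Spanish  ( ) French  ( ) German   
  Phone:      [123 Main St                                      ]
> Name:       [Carol                                            ]
  Notes:      [                                                 ]
  Admin:      [ ]                                                
  Role:       [Guest                                           ▼]
                                                                 
                                                                 
                                                                 
                                                                 
                                                                 
                                                                 
                                                                 
                                                                 
                                                                 
                                                                 


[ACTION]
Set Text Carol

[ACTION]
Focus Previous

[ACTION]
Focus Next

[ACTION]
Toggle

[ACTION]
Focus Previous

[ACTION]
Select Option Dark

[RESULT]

  Language:   ( ) English  (●) Spanish  ( ) French  ( ) German   
> Phone:      [123 Main St                                      ]
  Name:       [Carol                                            ]
  Notes:      [                                                 ]
  Admin:      [ ]                                                
  Role:       [Guest                                           ▼]
                                                                 
                                                                 
                                                                 
                                                                 
                                                                 
                                                                 
                                                                 
                                                                 
                                                                 
                                                                 
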